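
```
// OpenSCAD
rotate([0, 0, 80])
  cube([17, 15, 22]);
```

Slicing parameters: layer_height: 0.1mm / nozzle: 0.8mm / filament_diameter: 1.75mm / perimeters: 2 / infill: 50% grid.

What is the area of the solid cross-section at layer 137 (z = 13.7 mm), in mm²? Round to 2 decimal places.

255.00 mm²

At z = 13.7 mm: the cube is present — its section is the full 17×15 rectangle (area 255.00 mm²); (rotated 80° about Z; rotation is an isometry so areas/perimeters/island counts are preserved). Overall, the cross-section is a single solid region. Net area = 255.00 mm².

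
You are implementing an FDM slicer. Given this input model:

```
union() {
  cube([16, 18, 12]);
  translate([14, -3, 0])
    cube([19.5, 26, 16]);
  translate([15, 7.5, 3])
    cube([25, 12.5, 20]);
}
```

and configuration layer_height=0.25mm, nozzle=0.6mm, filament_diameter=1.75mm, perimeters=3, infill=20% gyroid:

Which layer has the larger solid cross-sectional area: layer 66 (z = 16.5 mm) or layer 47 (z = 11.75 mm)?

layer 47 (z = 11.75 mm)

Layer 66 (z = 16.5): the cube does not reach this height (z outside [0, 12]); the cube at (14, -3) is not intersected at this z (z outside [0, 16]); the 25×12.5 cube at (15, 7.5) contributes its full rectangle (area 312.50 mm²); Combining (union): only the 25×12.5 cube at (15, 7.5) is present, so the union is just that shape — area = 312.50 mm². So its area = 312.50 mm². Layer 47 (z = 11.75): the 16×18 cube contributes its full rectangle (area 288.00 mm²); the cube at (14, -3) (footprint 19.5×26) is included at this height (area 507.00 mm²); the cube at (15, 7.5) (footprint 25×12.5) is included at this height (area 312.50 mm²); Taking the union: the regions partially overlap — summed areas 1107.50 mm² minus the doubly-counted overlap 267.25 mm² gives 840.25 mm² — area = 840.25 mm². So its area = 840.25 mm². Layer 47 is larger (840.25 vs 312.50 mm²).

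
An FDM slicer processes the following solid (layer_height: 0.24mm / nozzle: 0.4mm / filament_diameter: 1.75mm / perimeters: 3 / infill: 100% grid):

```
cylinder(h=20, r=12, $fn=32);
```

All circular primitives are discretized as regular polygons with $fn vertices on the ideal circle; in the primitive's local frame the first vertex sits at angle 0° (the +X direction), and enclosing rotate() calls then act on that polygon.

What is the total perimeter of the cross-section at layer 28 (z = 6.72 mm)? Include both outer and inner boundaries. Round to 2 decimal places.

75.28 mm

At z = 6.72 mm: the r=12 cylinder gives a regular 32-gon of circumradius 12 (constant along its height) (perimeter = 2·32·12.000·sin(180°/32) = 75.28 mm). Overall, the cross-section is a single solid region. Total boundary length (outer) = 75.28 mm.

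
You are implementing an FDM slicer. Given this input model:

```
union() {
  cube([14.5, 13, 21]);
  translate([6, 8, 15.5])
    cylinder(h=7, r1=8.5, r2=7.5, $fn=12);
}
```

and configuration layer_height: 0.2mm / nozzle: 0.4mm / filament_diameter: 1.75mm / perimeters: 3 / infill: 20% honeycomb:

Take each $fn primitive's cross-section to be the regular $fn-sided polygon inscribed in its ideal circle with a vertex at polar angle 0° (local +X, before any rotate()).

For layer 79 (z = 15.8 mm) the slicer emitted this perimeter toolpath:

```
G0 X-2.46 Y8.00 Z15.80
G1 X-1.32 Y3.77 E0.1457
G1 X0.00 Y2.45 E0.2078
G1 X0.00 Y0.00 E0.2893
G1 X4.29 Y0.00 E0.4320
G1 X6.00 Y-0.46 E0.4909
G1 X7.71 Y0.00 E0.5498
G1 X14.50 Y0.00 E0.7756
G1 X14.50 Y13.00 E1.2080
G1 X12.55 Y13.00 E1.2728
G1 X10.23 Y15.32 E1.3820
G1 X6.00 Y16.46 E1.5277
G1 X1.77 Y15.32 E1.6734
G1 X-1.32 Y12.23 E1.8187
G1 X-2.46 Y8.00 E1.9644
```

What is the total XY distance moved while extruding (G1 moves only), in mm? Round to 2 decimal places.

Sum the Euclidean lengths of each G1 segment: total = 59.06 mm.

59.06 mm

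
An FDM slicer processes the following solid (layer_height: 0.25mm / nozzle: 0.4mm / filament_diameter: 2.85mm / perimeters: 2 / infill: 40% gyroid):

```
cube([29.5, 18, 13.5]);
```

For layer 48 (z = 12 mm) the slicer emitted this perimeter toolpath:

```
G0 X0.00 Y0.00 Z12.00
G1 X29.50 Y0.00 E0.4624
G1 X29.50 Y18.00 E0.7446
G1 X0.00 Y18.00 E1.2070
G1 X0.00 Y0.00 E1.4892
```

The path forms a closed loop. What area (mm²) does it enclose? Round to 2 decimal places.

Apply the shoelace formula to the sequence of (X, Y) vertices; enclosed area = 531.00 mm².

531.00 mm²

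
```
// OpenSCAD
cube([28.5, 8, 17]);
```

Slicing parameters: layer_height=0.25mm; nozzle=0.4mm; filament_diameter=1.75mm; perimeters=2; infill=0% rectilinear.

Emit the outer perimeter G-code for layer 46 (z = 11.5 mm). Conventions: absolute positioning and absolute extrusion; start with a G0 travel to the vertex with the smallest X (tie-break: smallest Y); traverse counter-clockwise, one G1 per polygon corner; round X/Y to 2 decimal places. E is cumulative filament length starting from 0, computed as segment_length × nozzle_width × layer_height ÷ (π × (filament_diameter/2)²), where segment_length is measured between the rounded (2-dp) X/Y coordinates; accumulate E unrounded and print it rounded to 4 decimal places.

At z = 11.5 mm: the 28.5×8 cube contributes its full rectangle. The outline is a single polygon with 4 vertices. Extrusion per mm of travel: 0.4 × 0.25 / (π × 0.875²) = 0.041575. Accumulating E over each segment gives final E = 3.0350.

G0 X0.00 Y0.00 Z11.50
G1 X28.50 Y0.00 E1.1849
G1 X28.50 Y8.00 E1.5175
G1 X0.00 Y8.00 E2.7024
G1 X0.00 Y0.00 E3.0350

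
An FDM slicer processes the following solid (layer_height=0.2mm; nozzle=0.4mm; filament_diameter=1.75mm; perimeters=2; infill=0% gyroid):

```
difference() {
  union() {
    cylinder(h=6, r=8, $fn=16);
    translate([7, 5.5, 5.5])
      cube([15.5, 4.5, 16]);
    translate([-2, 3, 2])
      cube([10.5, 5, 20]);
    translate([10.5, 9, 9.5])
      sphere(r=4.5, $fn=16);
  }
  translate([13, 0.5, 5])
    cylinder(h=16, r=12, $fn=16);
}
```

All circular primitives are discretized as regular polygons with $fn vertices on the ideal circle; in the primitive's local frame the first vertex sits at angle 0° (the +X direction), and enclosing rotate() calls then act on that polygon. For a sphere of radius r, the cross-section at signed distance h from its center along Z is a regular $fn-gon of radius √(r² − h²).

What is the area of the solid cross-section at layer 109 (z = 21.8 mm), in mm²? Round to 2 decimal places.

52.50 mm²

At z = 21.8 mm: the cylinder is absent (z outside [0, 6]); the cube at (7, 5.5) does not reach this height (z outside [5.5, 21.5]); the cube at (-2, 3) is present — its section is the full 10.5×5 rectangle (area 52.50 mm²); the sphere at (10.5, 9) does not reach this height (|z−center|=12.300 > r=4.5); Merging all regions: only the 10.5×5 cube at (-2, 3) is present, so the union is just that shape — area = 52.50 mm²; the cylinder at (13, 0.5) is not intersected at this z (z outside [5, 21]); After the difference (first − rest): none of the subtracted shapes is present at this height, so the result so far is unchanged — area = 52.50 mm². Overall, the cross-section is a single solid region. Net area = 52.50 mm².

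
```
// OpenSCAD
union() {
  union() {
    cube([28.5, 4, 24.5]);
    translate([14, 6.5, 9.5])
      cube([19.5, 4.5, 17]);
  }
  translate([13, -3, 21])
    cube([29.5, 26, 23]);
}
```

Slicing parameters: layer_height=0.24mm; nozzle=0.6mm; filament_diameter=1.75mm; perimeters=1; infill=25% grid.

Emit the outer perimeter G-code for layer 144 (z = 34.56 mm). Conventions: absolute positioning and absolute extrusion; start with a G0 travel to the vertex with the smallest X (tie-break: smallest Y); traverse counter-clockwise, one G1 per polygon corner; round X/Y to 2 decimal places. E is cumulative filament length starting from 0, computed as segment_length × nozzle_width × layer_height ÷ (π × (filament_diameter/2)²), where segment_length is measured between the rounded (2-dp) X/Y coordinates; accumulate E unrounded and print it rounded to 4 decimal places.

At z = 34.56 mm: the cube does not reach this height (z outside [0, 24.5]); the cube at (14, 6.5) does not reach this height (z outside [9.5, 26.5]); Taking the union: nothing is present at this height; the 29.5×26 cube at (13, -3) contributes its full rectangle; Taking the union: only the 29.5×26 cube at (13, -3) is present, so the union is just that shape — 1 connected region. The outline is a single polygon with 4 vertices. Extrusion per mm of travel: 0.6 × 0.24 / (π × 0.875²) = 0.059868. Accumulating E over each segment gives final E = 6.6454.

G0 X13.00 Y-3.00 Z34.56
G1 X42.50 Y-3.00 E1.7661
G1 X42.50 Y23.00 E3.3227
G1 X13.00 Y23.00 E5.0888
G1 X13.00 Y-3.00 E6.6454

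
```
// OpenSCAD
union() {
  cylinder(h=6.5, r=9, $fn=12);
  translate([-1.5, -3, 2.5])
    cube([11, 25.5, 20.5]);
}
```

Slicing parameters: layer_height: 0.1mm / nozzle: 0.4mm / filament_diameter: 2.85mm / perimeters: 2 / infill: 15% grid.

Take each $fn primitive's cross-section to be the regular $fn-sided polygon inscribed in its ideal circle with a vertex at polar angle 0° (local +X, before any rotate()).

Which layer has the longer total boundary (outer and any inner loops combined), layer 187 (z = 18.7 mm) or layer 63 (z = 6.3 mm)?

layer 63 (z = 6.3 mm)

Layer 187 (z = 18.7): the cylinder is not intersected at this z (z outside [0, 6.5]); the 11×25.5 cube at (-1.5, -3) contributes its full rectangle (perimeter 73.00 mm); Taking the union: only the 11×25.5 cube at (-1.5, -3) is present, so the union is just that shape — boundary = 73.00 mm. So its perimeter = 73.00 mm. Layer 63 (z = 6.3): the r=9 cylinder gives a regular 12-gon of circumradius 9 (constant along its height) (perimeter = 2·12·9.000·sin(180°/12) = 55.90 mm); the cube at (-1.5, -3) is present — its section is the full 11×25.5 rectangle (perimeter 73.00 mm); Taking the union: the regions partially overlap (shared area 104.24 mm²), so the edge portions inside another operand are dropped and the merged outline is re-measured after clipping — boundary = 88.98 mm. So its perimeter = 88.98 mm. Layer 63 is larger (88.98 vs 73.00 mm).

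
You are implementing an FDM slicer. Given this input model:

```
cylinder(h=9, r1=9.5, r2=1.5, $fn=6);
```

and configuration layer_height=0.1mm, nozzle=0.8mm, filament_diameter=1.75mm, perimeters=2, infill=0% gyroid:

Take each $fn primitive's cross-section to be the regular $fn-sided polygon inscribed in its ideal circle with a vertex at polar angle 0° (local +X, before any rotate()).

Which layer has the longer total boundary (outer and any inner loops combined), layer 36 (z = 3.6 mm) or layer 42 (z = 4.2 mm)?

Layer 36 (z = 3.6): the cone: at t=0.400 of its height the radius interpolates to r₁+(r₂−r₁)t = 6.300, giving a regular 6-gon of that circumradius (perimeter = 2·6·6.300·sin(180°/6) = 37.80 mm). So its perimeter = 37.80 mm. Layer 42 (z = 4.2): the cone: at t=0.467 of its height the radius interpolates to r₁+(r₂−r₁)t = 5.767, giving a regular 6-gon of that circumradius (perimeter = 2·6·5.767·sin(180°/6) = 34.60 mm). So its perimeter = 34.60 mm. Layer 36 is larger (37.80 vs 34.60 mm).

layer 36 (z = 3.6 mm)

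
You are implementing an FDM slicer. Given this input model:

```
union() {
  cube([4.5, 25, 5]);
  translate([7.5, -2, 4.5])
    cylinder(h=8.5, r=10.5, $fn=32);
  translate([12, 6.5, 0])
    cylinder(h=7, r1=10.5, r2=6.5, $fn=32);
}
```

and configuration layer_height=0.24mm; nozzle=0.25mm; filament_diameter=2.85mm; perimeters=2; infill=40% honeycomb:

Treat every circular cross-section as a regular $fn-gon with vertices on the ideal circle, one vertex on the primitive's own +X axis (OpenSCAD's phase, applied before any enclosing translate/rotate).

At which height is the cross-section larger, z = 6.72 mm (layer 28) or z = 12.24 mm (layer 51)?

Layer 28 (z = 6.72): the cube does not reach this height (z outside [0, 5]); the r=10.5 cylinder at (7.5, -2) gives a regular 32-gon of circumradius 10.5 (constant along its height) (area = (32/2)·10.500²·sin(360°/32) = 344.14 mm²); the cone at (12, 6.5) contributes a regular 32-gon of circumradius 6.660 (interpolated between r1=10.5 and r2=6.5 at t=0.960) (area = (32/2)·6.660²·sin(360°/32) = 138.45 mm²); Merging all regions: the regions partially overlap — summed areas 482.59 mm² minus the doubly-counted overlap 70.66 mm² gives 411.93 mm² — area = 411.93 mm². So its area = 411.93 mm². Layer 51 (z = 12.24): the cube does not reach this height (z outside [0, 5]); the r=10.5 cylinder at (7.5, -2) gives a regular 32-gon of circumradius 10.5 (constant along its height) (area = (32/2)·10.500²·sin(360°/32) = 344.14 mm²); the cone at (12, 6.5) is not intersected at this z (z outside [0, 7]); Combining (union): only the r=10.5 cylinder at (7.5, -2) is present, so the union is just that shape — area = 344.14 mm². So its area = 344.14 mm². Layer 28 is larger (411.93 vs 344.14 mm²).

layer 28 (z = 6.72 mm)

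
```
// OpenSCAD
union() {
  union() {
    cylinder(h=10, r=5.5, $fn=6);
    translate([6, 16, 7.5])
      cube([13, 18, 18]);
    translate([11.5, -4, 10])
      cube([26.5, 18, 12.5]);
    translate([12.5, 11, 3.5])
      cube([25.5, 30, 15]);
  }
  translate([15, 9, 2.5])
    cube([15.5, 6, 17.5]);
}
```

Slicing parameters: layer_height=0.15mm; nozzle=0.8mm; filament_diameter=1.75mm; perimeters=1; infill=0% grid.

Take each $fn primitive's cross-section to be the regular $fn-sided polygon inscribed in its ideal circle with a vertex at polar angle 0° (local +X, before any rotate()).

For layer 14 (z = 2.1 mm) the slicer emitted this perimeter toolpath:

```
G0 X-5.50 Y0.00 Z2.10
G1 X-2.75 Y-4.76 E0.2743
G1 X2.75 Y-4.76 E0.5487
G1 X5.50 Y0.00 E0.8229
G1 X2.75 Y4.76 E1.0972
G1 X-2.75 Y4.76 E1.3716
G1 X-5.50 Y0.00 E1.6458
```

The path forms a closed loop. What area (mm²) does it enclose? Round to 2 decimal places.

78.54 mm²

Apply the shoelace formula to the sequence of (X, Y) vertices; enclosed area = 78.54 mm².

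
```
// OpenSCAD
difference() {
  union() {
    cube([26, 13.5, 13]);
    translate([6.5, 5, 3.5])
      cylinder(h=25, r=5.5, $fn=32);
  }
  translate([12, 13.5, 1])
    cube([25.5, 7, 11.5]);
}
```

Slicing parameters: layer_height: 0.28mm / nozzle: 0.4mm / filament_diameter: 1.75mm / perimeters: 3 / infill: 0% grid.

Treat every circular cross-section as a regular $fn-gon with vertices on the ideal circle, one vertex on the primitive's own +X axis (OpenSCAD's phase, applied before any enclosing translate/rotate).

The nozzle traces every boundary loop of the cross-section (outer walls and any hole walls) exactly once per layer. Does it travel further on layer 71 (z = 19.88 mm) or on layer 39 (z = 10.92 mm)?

layer 39 (z = 10.92 mm)

Layer 71 (z = 19.88): the cube does not reach this height (z outside [0, 13]); the r=5.5 cylinder at (6.5, 5) contributes a regular 32-gon of circumradius 5.5 (perimeter = 2·32·5.500·sin(180°/32) = 34.50 mm); Merging all regions: only the r=5.5 cylinder at (6.5, 5) is present, so the union is just that shape — boundary = 34.50 mm; the cube at (12, 13.5) is absent (z outside [1, 12.5]); Subtracting the remaining from the first: none of the subtracted shapes is present at this height, so that combined region is unchanged — boundary = 34.50 mm. So its perimeter = 34.50 mm. Layer 39 (z = 10.92): the cube (footprint 26×13.5) is included at this height (perimeter 79.00 mm); the cylinder at (6.5, 5): section is a regular 32-gon, circumradius r=5.5 (perimeter = 2·32·5.500·sin(180°/32) = 34.50 mm); Combining (union): the regions partially overlap (shared area 92.96 mm²), so the edge portions inside another operand are dropped and the merged outline is re-measured after clipping — boundary = 79.14 mm; the cube at (12, 13.5) (footprint 25.5×7) is included at this height (perimeter 65.00 mm); Taking the first minus the rest: starting from that combined region, the 25.5×7 cube at (12, 13.5) misses the remaining region (no effect) — boundary = 79.14 mm. So its perimeter = 79.14 mm. Layer 39 is larger (79.14 vs 34.50 mm).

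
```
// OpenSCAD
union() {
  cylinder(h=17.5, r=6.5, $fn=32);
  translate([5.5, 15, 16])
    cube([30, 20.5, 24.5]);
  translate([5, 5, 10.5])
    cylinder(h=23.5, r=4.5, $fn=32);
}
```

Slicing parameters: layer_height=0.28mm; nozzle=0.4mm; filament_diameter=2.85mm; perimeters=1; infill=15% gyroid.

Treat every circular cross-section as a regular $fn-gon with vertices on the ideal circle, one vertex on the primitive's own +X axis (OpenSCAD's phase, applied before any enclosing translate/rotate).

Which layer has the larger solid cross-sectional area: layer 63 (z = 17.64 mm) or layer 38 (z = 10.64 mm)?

layer 63 (z = 17.64 mm)

Layer 63 (z = 17.64): the cylinder is absent (z outside [0, 17.5]); the cube at (5.5, 15) is present — its section is the full 30×20.5 rectangle (area 615.00 mm²); the r=4.5 cylinder at (5, 5) gives a regular 32-gon of circumradius 4.5 (constant along its height) (area = (32/2)·4.500²·sin(360°/32) = 63.21 mm²); Merging all regions: the 2 present regions are separate (no shared area or edge), so areas and boundary lengths simply add and each stays a separate island — area = 678.21 mm². So its area = 678.21 mm². Layer 38 (z = 10.64): the r=6.5 cylinder gives a regular 32-gon of circumradius 6.5 (constant along its height) (area = (32/2)·6.500²·sin(360°/32) = 131.88 mm²); the cube at (5.5, 15) does not reach this height (z outside [16, 40.5]); the cylinder at (5, 5): section is a regular 32-gon, circumradius r=4.5 (area = (32/2)·4.500²·sin(360°/32) = 63.21 mm²); Merging all regions: the regions partially overlap — summed areas 195.09 mm² minus the doubly-counted overlap 22.03 mm² gives 173.06 mm² — area = 173.06 mm². So its area = 173.06 mm². Layer 63 is larger (678.21 vs 173.06 mm²).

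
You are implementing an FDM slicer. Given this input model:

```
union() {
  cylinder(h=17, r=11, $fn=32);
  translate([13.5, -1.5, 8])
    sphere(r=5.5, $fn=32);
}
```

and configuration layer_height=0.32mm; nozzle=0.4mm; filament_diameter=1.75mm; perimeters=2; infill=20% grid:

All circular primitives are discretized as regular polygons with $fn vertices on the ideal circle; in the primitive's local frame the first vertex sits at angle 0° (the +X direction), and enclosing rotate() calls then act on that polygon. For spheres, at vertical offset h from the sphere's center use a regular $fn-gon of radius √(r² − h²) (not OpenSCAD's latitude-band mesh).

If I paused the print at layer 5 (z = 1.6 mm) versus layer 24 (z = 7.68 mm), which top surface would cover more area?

layer 24 (z = 7.68 mm)

Layer 5 (z = 1.6): the cylinder: section is a regular 32-gon, circumradius r=11 (area = (32/2)·11.000²·sin(360°/32) = 377.69 mm²); the sphere at (13.5, -1.5) is absent (|z−center|=6.400 > r=5.5); Combining (union): only the r=11 cylinder is present, so the union is just that shape — area = 377.69 mm². So its area = 377.69 mm². Layer 24 (z = 7.68): the r=11 cylinder contributes a regular 32-gon of circumradius 11 (area = (32/2)·11.000²·sin(360°/32) = 377.69 mm²); the r=5.5 sphere at (13.5, -1.5) slices to a regular 32-gon of circumradius 5.491 (√(r²−h²) with h=0.32 from center) (area = (32/2)·5.491²·sin(360°/32) = 94.10 mm²); Merging all regions: the regions partially overlap — summed areas 471.80 mm² minus the doubly-counted overlap 16.64 mm² gives 455.16 mm² — area = 455.16 mm². So its area = 455.16 mm². Layer 24 is larger (455.16 vs 377.69 mm²).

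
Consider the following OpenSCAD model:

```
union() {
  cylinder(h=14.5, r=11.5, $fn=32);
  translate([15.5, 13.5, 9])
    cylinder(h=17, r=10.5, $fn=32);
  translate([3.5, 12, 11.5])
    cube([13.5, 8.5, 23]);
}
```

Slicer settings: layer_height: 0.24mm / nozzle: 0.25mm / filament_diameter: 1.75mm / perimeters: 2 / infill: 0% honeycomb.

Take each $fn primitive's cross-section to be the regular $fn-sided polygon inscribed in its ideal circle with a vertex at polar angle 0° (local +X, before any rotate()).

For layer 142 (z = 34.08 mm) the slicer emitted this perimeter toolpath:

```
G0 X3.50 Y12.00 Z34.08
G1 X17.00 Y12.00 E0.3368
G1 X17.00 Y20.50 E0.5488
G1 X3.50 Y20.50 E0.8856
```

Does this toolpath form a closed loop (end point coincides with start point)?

Start point (G0): (3.50, 12.00). End point (last G1): the path does not return to the start — open.

no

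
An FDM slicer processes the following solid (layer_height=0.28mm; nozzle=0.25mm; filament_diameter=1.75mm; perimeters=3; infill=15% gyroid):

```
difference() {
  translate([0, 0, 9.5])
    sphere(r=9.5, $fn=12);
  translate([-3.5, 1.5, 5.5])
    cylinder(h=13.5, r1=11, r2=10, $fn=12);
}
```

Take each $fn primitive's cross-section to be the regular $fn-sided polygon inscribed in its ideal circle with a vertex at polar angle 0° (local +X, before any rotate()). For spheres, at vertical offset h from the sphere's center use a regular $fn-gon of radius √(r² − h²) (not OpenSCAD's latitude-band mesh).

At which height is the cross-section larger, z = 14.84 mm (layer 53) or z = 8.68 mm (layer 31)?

layer 31 (z = 8.68 mm)

Layer 53 (z = 14.84): the sphere: section is a regular 12-gon, circumradius = √(r²−h²) = √(9.5²−5.34²) = 7.857 (area = (12/2)·7.857²·sin(360°/12) = 185.20 mm²); the cone at (-3.5, 1.5) contributes a regular 12-gon of circumradius 10.308 (interpolated between r1=11 and r2=10 at t=0.692) (area = (12/2)·10.308²·sin(360°/12) = 318.77 mm²); After the difference (first − rest): starting from the r=9.5 sphere (185.20 mm²), the cone at (-3.5, 1.5) partially overlaps it — only the 170.79 mm² overlap (of its 318.77 mm²) is removed, clipping the outline — area = 14.41 mm². So its area = 14.41 mm². Layer 31 (z = 8.68): the sphere: section is a regular 12-gon, circumradius = √(r²−h²) = √(9.5²−0.82²) = 9.465 (area = (12/2)·9.465²·sin(360°/12) = 268.73 mm²); the cone at (-3.5, 1.5): at t=0.236 of its height the radius interpolates to r₁+(r₂−r₁)t = 10.764, giving a regular 12-gon of that circumradius (area = (12/2)·10.764²·sin(360°/12) = 347.62 mm²); After the difference (first − rest): starting from the r=9.5 sphere (268.73 mm²), the cone at (-3.5, 1.5) partially overlaps it — only the 229.03 mm² overlap (of its 347.62 mm²) is removed, clipping the outline — area = 39.71 mm². So its area = 39.71 mm². Layer 31 is larger (39.71 vs 14.41 mm²).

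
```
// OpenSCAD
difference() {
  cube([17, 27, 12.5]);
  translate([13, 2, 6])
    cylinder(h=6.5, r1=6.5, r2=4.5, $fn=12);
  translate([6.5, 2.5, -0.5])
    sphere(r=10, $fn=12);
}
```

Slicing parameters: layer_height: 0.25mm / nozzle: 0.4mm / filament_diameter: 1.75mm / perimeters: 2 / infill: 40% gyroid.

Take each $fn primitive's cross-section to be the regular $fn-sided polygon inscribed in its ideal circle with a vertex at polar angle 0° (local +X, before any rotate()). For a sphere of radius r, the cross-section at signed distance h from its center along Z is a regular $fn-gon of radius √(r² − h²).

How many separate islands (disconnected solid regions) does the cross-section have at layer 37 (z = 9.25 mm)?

At z = 9.25 mm: the 17×27 cube contributes its full rectangle; the cone at (13, 2) contributes a regular 12-gon of circumradius 5.500 (interpolated between r1=6.5 and r2=4.5 at t=0.500); the r=10 sphere at (6.5, 2.5) slices to a regular 12-gon of circumradius 2.222 (√(r²−h²) with h=9.75 from center); After the difference (first − rest): starting from the 17×27 cube, the cone at (13, 2) partially overlaps it — only the 60.44 mm² overlap (of its 90.75 mm²) is removed, clipping the outline; the r=10 sphere at (6.5, 2.5) partially overlaps it — only the 12.50 mm² overlap (of its 14.81 mm²) is removed, clipping the outline — 1 connected region. Overall, the cross-section is a single solid region. Island count = 1.

1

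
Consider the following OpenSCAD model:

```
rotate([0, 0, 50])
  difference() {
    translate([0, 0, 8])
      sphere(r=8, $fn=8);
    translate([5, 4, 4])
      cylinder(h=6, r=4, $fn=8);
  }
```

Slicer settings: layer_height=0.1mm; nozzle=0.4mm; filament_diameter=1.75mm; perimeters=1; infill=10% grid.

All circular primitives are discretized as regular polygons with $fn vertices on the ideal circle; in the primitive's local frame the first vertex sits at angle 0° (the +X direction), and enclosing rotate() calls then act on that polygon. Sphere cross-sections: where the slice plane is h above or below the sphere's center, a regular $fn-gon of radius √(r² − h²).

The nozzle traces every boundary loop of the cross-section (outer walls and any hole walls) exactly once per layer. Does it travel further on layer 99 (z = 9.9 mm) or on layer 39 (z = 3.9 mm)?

Layer 99 (z = 9.9): the r=8 sphere contributes a regular 8-gon of circumradius √(8²−1.9²) = 7.771 (perimeter = 2·8·7.771·sin(180°/8) = 47.58 mm); the r=4 cylinder at (5, 4) gives a regular 8-gon of circumradius 4 (constant along its height) (perimeter = 2·8·4.000·sin(180°/8) = 24.49 mm); After the difference (first − rest): starting from the r=8 sphere, the r=4 cylinder at (5, 4) partially overlaps it — only the 27.10 mm² overlap (of its 45.25 mm²) is removed, clipping the outline — boundary = 50.95 mm; (rotated 50° about Z; rotation is an isometry so areas/perimeters/island counts are preserved). So its perimeter = 50.95 mm. Layer 39 (z = 3.9): the sphere: section is a regular 8-gon, circumradius = √(r²−h²) = √(8²−4.1²) = 6.869 (perimeter = 2·8·6.869·sin(180°/8) = 42.06 mm); the cylinder at (5, 4) is not intersected at this z (z outside [4, 10]); Taking the first minus the rest: none of the subtracted shapes is present at this height, so the r=8 sphere is unchanged — boundary = 42.06 mm; (whole slice rotated 50° about Z — lengths, areas and connectivity unchanged). So its perimeter = 42.06 mm. Layer 99 is larger (50.95 vs 42.06 mm).

layer 99 (z = 9.9 mm)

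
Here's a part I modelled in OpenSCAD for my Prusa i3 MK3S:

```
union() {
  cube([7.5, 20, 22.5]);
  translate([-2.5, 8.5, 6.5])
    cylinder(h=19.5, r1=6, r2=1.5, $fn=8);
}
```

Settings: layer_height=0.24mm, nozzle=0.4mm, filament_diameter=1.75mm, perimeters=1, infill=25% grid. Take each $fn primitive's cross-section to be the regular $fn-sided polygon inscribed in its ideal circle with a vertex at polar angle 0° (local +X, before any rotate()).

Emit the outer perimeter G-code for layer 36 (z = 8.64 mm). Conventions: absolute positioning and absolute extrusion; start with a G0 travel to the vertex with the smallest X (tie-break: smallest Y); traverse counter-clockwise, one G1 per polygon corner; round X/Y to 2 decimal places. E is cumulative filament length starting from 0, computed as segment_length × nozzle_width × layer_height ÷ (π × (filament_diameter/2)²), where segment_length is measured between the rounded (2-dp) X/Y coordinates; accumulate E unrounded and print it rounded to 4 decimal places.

At z = 8.64 mm: the 7.5×20 cube contributes its full rectangle; the cone at (-2.5, 8.5) contributes a regular 8-gon of circumradius 5.506 (interpolated between r1=6 and r2=1.5 at t=0.110); Merging all regions: the regions partially overlap (shared area 17.93 mm²), so overlapping operands fuse into one piece — 1 connected region. The outline is a single polygon with 11 vertices. Extrusion per mm of travel: 0.4 × 0.24 / (π × 0.875²) = 0.039912. Accumulating E over each segment gives final E = 2.7272.

G0 X-8.01 Y8.50 Z8.64
G1 X-6.39 Y4.61 E0.1682
G1 X-2.50 Y2.99 E0.3364
G1 X0.00 Y4.03 E0.4444
G1 X0.00 Y0.00 E0.6053
G1 X7.50 Y0.00 E0.9046
G1 X7.50 Y20.00 E1.7029
G1 X0.00 Y20.00 E2.0022
G1 X0.00 Y12.97 E2.2828
G1 X-2.50 Y14.01 E2.3909
G1 X-6.39 Y12.39 E2.5590
G1 X-8.01 Y8.50 E2.7272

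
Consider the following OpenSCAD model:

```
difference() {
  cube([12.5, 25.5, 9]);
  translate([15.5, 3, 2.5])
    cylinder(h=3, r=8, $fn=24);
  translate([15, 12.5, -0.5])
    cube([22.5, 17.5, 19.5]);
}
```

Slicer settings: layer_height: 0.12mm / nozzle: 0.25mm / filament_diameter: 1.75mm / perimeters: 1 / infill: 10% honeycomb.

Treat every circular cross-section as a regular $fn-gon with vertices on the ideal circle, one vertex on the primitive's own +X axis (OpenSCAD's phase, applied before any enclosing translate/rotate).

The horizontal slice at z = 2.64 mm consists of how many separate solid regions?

1

At z = 2.64 mm: the cube is present — its section is the full 12.5×25.5 rectangle; the r=8 cylinder at (15.5, 3) gives a regular 24-gon of circumradius 8 (constant along its height); the cube at (15, 12.5) (footprint 22.5×17.5) is included at this height; After the difference (first − rest): starting from the 12.5×25.5 cube, the r=8 cylinder at (15.5, 3) partially overlaps it — only the 40.69 mm² overlap (of its 198.77 mm²) is removed, clipping the outline; the 22.5×17.5 cube at (15, 12.5) misses the remaining region (no effect) — 1 connected region. The result has 1 disconnected region.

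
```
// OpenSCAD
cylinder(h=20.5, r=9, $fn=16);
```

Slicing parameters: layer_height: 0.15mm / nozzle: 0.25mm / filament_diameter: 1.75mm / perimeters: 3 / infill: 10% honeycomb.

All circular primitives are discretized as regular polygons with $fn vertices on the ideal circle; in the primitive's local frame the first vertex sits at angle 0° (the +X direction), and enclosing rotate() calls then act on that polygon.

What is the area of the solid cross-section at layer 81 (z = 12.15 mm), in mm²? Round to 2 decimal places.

At z = 12.15 mm: the cylinder: section is a regular 16-gon, circumradius r=9 (area = (16/2)·9.000²·sin(360°/16) = 247.98 mm²). Overall, the cross-section is a single solid region. Net area = 247.98 mm².

247.98 mm²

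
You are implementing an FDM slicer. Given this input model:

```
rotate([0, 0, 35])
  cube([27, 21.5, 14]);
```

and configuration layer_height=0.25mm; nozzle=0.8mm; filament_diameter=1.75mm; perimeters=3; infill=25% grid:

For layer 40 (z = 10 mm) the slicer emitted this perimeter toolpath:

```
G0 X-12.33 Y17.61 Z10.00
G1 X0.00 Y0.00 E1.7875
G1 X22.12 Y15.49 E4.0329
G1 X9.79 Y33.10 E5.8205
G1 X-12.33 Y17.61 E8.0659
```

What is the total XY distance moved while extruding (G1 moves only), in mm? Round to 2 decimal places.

97.00 mm

Sum the Euclidean lengths of each G1 segment: total = 97.00 mm.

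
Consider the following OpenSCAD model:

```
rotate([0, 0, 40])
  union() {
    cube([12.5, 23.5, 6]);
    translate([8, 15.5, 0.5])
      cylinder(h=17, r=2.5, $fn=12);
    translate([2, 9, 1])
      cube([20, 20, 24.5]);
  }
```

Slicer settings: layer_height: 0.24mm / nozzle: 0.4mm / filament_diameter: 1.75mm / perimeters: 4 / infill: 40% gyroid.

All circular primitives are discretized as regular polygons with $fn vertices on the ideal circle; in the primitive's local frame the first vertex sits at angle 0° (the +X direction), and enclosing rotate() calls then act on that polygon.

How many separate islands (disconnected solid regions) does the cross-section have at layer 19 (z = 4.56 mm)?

1

At z = 4.56 mm: the cube (footprint 12.5×23.5) is included at this height; the r=2.5 cylinder at (8, 15.5) gives a regular 12-gon of circumradius 2.5 (constant along its height); the cube at (2, 9) (footprint 20×20) is included at this height; Combining (union): the regions partially overlap (shared area 171.00 mm²), so overlapping operands fuse into one piece — 1 connected region; (rotated 40° about Z; rotation is an isometry so areas/perimeters/island counts are preserved). Overall, the cross-section is a single solid region. Island count = 1.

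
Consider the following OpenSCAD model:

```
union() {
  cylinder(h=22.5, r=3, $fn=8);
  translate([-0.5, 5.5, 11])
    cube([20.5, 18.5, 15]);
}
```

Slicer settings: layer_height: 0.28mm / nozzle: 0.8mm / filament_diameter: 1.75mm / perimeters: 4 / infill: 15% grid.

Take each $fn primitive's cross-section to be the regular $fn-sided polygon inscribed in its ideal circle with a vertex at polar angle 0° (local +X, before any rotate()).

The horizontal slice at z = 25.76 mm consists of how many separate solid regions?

1

At z = 25.76 mm: the cylinder does not reach this height (z outside [0, 22.5]); the 20.5×18.5 cube at (-0.5, 5.5) contributes its full rectangle; Combining (union): only the 20.5×18.5 cube at (-0.5, 5.5) is present, so the union is just that shape — 1 connected region. The result has 1 disconnected region.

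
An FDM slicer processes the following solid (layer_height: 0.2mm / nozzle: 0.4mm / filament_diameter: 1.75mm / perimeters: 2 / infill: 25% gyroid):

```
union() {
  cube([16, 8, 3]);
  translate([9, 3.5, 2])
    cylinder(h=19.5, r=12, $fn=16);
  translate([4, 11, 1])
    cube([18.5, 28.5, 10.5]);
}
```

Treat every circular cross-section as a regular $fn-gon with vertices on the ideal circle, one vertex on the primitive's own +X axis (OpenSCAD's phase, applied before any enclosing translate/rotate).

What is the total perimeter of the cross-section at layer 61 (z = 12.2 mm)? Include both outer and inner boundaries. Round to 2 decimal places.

At z = 12.2 mm: the cube is not intersected at this z (z outside [0, 3]); the r=12 cylinder at (9, 3.5) contributes a regular 16-gon of circumradius 12 (perimeter = 2·16·12.000·sin(180°/16) = 74.91 mm); the cube at (4, 11) is not intersected at this z (z outside [1, 11.5]); Combining (union): only the r=12 cylinder at (9, 3.5) is present, so the union is just that shape — boundary = 74.91 mm. Overall, the cross-section is a single solid region. Total boundary length (outer) = 74.91 mm.

74.91 mm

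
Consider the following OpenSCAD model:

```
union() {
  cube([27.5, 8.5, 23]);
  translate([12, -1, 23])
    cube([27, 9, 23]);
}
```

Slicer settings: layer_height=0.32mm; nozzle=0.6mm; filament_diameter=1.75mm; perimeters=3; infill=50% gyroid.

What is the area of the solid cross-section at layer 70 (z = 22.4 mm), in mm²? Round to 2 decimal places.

At z = 22.4 mm: the cube (footprint 27.5×8.5) is included at this height (area 233.75 mm²); the cube at (12, -1) is not intersected at this z (z outside [23, 46]); Merging all regions: only the 27.5×8.5 cube is present, so the union is just that shape — area = 233.75 mm². Overall, the cross-section is a single solid region. Net area = 233.75 mm².

233.75 mm²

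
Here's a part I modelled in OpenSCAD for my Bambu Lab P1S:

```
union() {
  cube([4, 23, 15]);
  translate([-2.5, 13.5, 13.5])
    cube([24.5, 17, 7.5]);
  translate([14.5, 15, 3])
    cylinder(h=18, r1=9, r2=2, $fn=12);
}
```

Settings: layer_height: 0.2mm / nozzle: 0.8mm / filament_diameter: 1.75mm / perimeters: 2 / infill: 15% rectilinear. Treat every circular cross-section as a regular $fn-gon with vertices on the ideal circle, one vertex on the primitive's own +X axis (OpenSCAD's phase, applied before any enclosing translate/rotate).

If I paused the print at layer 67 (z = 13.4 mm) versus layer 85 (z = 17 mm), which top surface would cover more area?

layer 85 (z = 17 mm)

Layer 67 (z = 13.4): the 4×23 cube contributes its full rectangle (area 92.00 mm²); the cube at (-2.5, 13.5) is absent (z outside [13.5, 21]); the cone at (14.5, 15) contributes a regular 12-gon of circumradius 4.956 (interpolated between r1=9 and r2=2 at t=0.578) (area = (12/2)·4.956²·sin(360°/12) = 73.67 mm²); Taking the union: the 2 present regions are separate (no shared area or edge), so areas and boundary lengths simply add and each stays a separate island — area = 165.67 mm². So its area = 165.67 mm². Layer 85 (z = 17): the cube does not reach this height (z outside [0, 15]); the cube at (-2.5, 13.5) (footprint 24.5×17) is included at this height (area 416.50 mm²); the cone at (14.5, 15) contributes a regular 12-gon of circumradius 3.556 (interpolated between r1=9 and r2=2 at t=0.778) (area = (12/2)·3.556²·sin(360°/12) = 37.93 mm²); Combining (union): the regions partially overlap — summed areas 454.43 mm² minus the doubly-counted overlap 29.03 mm² gives 425.40 mm² — area = 425.40 mm². So its area = 425.40 mm². Layer 85 is larger (425.40 vs 165.67 mm²).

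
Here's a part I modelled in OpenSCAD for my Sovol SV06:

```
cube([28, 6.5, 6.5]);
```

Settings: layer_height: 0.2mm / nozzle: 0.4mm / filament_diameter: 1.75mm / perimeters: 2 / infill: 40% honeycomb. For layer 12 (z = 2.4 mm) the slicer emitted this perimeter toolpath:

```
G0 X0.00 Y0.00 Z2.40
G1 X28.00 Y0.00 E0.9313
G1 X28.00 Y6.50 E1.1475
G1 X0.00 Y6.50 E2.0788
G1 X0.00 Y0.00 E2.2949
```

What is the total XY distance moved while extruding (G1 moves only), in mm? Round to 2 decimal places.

69.00 mm

Sum the Euclidean lengths of each G1 segment: total = 69.00 mm.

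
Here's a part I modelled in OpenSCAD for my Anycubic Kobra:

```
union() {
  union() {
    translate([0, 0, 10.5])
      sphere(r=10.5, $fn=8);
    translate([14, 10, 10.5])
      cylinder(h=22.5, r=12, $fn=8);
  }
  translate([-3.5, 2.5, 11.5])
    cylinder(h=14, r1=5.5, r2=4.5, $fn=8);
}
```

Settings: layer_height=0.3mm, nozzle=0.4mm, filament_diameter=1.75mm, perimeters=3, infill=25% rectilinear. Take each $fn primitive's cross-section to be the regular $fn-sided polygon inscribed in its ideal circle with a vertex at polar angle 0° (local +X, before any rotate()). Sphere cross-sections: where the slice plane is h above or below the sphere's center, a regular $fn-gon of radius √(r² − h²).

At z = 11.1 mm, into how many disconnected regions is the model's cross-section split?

At z = 11.1 mm: the r=10.5 sphere slices to a regular 8-gon of circumradius 10.483 (√(r²−h²) with h=0.6 from center); the cylinder at (14, 10): section is a regular 8-gon, circumradius r=12; Combining (union): the regions partially overlap (shared area 34.90 mm²), so overlapping operands fuse into one piece — 1 connected region; the cone at (-3.5, 2.5) is absent (z outside [11.5, 25.5]); Merging all regions: only that combined region is present, so the union is just that shape — 1 connected region. The result has 1 disconnected region.

1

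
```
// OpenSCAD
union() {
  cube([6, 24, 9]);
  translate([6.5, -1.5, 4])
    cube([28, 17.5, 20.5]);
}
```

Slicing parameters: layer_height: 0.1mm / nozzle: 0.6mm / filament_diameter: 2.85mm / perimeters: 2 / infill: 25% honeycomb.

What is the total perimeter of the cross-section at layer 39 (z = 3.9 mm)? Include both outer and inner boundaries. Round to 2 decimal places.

At z = 3.9 mm: the cube (footprint 6×24) is included at this height (perimeter 60.00 mm); the cube at (6.5, -1.5) does not reach this height (z outside [4, 24.5]); Combining (union): only the 6×24 cube is present, so the union is just that shape — boundary = 60.00 mm. Overall, the cross-section is a single solid region. Total boundary length (outer) = 60.00 mm.

60.00 mm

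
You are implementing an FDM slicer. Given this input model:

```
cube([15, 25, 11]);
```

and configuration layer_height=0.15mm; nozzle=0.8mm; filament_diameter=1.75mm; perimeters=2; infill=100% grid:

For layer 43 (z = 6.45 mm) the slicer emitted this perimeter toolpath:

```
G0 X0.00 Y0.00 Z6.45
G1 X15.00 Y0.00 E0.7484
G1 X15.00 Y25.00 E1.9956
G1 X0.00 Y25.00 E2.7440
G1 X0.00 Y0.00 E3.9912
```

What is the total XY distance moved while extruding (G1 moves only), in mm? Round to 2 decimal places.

Sum the Euclidean lengths of each G1 segment: total = 80.00 mm.

80.00 mm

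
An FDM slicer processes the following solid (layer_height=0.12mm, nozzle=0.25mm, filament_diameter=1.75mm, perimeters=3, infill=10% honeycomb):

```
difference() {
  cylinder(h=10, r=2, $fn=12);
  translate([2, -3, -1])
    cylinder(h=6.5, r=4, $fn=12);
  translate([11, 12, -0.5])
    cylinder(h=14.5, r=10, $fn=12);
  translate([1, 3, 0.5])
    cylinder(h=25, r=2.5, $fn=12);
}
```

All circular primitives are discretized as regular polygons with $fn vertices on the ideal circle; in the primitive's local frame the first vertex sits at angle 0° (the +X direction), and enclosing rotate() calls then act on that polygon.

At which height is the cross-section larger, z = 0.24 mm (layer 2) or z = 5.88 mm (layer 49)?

layer 49 (z = 5.88 mm)

Layer 2 (z = 0.24): the r=2 cylinder gives a regular 12-gon of circumradius 2 (constant along its height) (area = (12/2)·2.000²·sin(360°/12) = 12.00 mm²); the cylinder at (2, -3): section is a regular 12-gon, circumradius r=4 (area = (12/2)·4.000²·sin(360°/12) = 48.00 mm²); the r=10 cylinder at (11, 12) contributes a regular 12-gon of circumradius 10 (area = (12/2)·10.000²·sin(360°/12) = 300.00 mm²); the cylinder at (1, 3) is absent (z outside [0.5, 25.5]); Taking the first minus the rest: starting from the r=2 cylinder (12.00 mm²), the r=4 cylinder at (2, -3) partially overlaps it — only the 6.52 mm² overlap (of its 48.00 mm²) is removed, clipping the outline; the r=10 cylinder at (11, 12) misses the remaining region (no effect) — area = 5.48 mm². So its area = 5.48 mm². Layer 49 (z = 5.88): the r=2 cylinder contributes a regular 12-gon of circumradius 2 (area = (12/2)·2.000²·sin(360°/12) = 12.00 mm²); the cylinder at (2, -3) is absent (z outside [-1, 5.5]); the cylinder at (11, 12): section is a regular 12-gon, circumradius r=10 (area = (12/2)·10.000²·sin(360°/12) = 300.00 mm²); the r=2.5 cylinder at (1, 3) gives a regular 12-gon of circumradius 2.5 (constant along its height) (area = (12/2)·2.500²·sin(360°/12) = 18.75 mm²); After the difference (first − rest): starting from the r=2 cylinder (12.00 mm²), the r=10 cylinder at (11, 12) misses the remaining region (no effect); the r=2.5 cylinder at (1, 3) partially overlaps it — only the 2.57 mm² overlap (of its 18.75 mm²) is removed, clipping the outline — area = 9.43 mm². So its area = 9.43 mm². Layer 49 is larger (9.43 vs 5.48 mm²).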